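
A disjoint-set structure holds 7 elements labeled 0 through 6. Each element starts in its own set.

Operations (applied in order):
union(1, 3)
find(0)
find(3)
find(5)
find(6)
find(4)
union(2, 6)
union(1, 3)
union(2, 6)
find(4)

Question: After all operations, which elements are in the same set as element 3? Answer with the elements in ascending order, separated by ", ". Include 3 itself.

Answer: 1, 3

Derivation:
Step 1: union(1, 3) -> merged; set of 1 now {1, 3}
Step 2: find(0) -> no change; set of 0 is {0}
Step 3: find(3) -> no change; set of 3 is {1, 3}
Step 4: find(5) -> no change; set of 5 is {5}
Step 5: find(6) -> no change; set of 6 is {6}
Step 6: find(4) -> no change; set of 4 is {4}
Step 7: union(2, 6) -> merged; set of 2 now {2, 6}
Step 8: union(1, 3) -> already same set; set of 1 now {1, 3}
Step 9: union(2, 6) -> already same set; set of 2 now {2, 6}
Step 10: find(4) -> no change; set of 4 is {4}
Component of 3: {1, 3}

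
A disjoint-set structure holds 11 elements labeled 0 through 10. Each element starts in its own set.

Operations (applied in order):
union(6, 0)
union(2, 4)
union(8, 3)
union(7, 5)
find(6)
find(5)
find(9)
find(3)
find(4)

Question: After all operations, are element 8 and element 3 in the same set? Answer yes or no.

Step 1: union(6, 0) -> merged; set of 6 now {0, 6}
Step 2: union(2, 4) -> merged; set of 2 now {2, 4}
Step 3: union(8, 3) -> merged; set of 8 now {3, 8}
Step 4: union(7, 5) -> merged; set of 7 now {5, 7}
Step 5: find(6) -> no change; set of 6 is {0, 6}
Step 6: find(5) -> no change; set of 5 is {5, 7}
Step 7: find(9) -> no change; set of 9 is {9}
Step 8: find(3) -> no change; set of 3 is {3, 8}
Step 9: find(4) -> no change; set of 4 is {2, 4}
Set of 8: {3, 8}; 3 is a member.

Answer: yes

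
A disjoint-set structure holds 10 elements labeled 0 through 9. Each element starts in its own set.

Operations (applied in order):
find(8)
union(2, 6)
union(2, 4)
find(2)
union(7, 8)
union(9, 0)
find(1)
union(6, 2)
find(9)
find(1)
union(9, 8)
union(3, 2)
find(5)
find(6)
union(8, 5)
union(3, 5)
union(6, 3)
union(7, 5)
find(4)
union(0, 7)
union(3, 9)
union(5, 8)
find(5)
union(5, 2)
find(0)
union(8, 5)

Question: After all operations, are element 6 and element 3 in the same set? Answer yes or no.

Answer: yes

Derivation:
Step 1: find(8) -> no change; set of 8 is {8}
Step 2: union(2, 6) -> merged; set of 2 now {2, 6}
Step 3: union(2, 4) -> merged; set of 2 now {2, 4, 6}
Step 4: find(2) -> no change; set of 2 is {2, 4, 6}
Step 5: union(7, 8) -> merged; set of 7 now {7, 8}
Step 6: union(9, 0) -> merged; set of 9 now {0, 9}
Step 7: find(1) -> no change; set of 1 is {1}
Step 8: union(6, 2) -> already same set; set of 6 now {2, 4, 6}
Step 9: find(9) -> no change; set of 9 is {0, 9}
Step 10: find(1) -> no change; set of 1 is {1}
Step 11: union(9, 8) -> merged; set of 9 now {0, 7, 8, 9}
Step 12: union(3, 2) -> merged; set of 3 now {2, 3, 4, 6}
Step 13: find(5) -> no change; set of 5 is {5}
Step 14: find(6) -> no change; set of 6 is {2, 3, 4, 6}
Step 15: union(8, 5) -> merged; set of 8 now {0, 5, 7, 8, 9}
Step 16: union(3, 5) -> merged; set of 3 now {0, 2, 3, 4, 5, 6, 7, 8, 9}
Step 17: union(6, 3) -> already same set; set of 6 now {0, 2, 3, 4, 5, 6, 7, 8, 9}
Step 18: union(7, 5) -> already same set; set of 7 now {0, 2, 3, 4, 5, 6, 7, 8, 9}
Step 19: find(4) -> no change; set of 4 is {0, 2, 3, 4, 5, 6, 7, 8, 9}
Step 20: union(0, 7) -> already same set; set of 0 now {0, 2, 3, 4, 5, 6, 7, 8, 9}
Step 21: union(3, 9) -> already same set; set of 3 now {0, 2, 3, 4, 5, 6, 7, 8, 9}
Step 22: union(5, 8) -> already same set; set of 5 now {0, 2, 3, 4, 5, 6, 7, 8, 9}
Step 23: find(5) -> no change; set of 5 is {0, 2, 3, 4, 5, 6, 7, 8, 9}
Step 24: union(5, 2) -> already same set; set of 5 now {0, 2, 3, 4, 5, 6, 7, 8, 9}
Step 25: find(0) -> no change; set of 0 is {0, 2, 3, 4, 5, 6, 7, 8, 9}
Step 26: union(8, 5) -> already same set; set of 8 now {0, 2, 3, 4, 5, 6, 7, 8, 9}
Set of 6: {0, 2, 3, 4, 5, 6, 7, 8, 9}; 3 is a member.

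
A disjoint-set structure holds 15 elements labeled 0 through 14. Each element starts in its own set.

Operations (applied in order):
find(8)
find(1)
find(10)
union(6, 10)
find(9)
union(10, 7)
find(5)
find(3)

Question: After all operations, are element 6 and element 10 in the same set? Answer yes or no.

Answer: yes

Derivation:
Step 1: find(8) -> no change; set of 8 is {8}
Step 2: find(1) -> no change; set of 1 is {1}
Step 3: find(10) -> no change; set of 10 is {10}
Step 4: union(6, 10) -> merged; set of 6 now {6, 10}
Step 5: find(9) -> no change; set of 9 is {9}
Step 6: union(10, 7) -> merged; set of 10 now {6, 7, 10}
Step 7: find(5) -> no change; set of 5 is {5}
Step 8: find(3) -> no change; set of 3 is {3}
Set of 6: {6, 7, 10}; 10 is a member.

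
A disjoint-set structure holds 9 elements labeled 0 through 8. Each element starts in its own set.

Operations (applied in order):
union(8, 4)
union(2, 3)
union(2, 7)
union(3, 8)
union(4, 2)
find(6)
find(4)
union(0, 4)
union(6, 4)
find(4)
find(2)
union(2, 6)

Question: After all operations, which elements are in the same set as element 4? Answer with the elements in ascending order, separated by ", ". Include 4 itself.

Answer: 0, 2, 3, 4, 6, 7, 8

Derivation:
Step 1: union(8, 4) -> merged; set of 8 now {4, 8}
Step 2: union(2, 3) -> merged; set of 2 now {2, 3}
Step 3: union(2, 7) -> merged; set of 2 now {2, 3, 7}
Step 4: union(3, 8) -> merged; set of 3 now {2, 3, 4, 7, 8}
Step 5: union(4, 2) -> already same set; set of 4 now {2, 3, 4, 7, 8}
Step 6: find(6) -> no change; set of 6 is {6}
Step 7: find(4) -> no change; set of 4 is {2, 3, 4, 7, 8}
Step 8: union(0, 4) -> merged; set of 0 now {0, 2, 3, 4, 7, 8}
Step 9: union(6, 4) -> merged; set of 6 now {0, 2, 3, 4, 6, 7, 8}
Step 10: find(4) -> no change; set of 4 is {0, 2, 3, 4, 6, 7, 8}
Step 11: find(2) -> no change; set of 2 is {0, 2, 3, 4, 6, 7, 8}
Step 12: union(2, 6) -> already same set; set of 2 now {0, 2, 3, 4, 6, 7, 8}
Component of 4: {0, 2, 3, 4, 6, 7, 8}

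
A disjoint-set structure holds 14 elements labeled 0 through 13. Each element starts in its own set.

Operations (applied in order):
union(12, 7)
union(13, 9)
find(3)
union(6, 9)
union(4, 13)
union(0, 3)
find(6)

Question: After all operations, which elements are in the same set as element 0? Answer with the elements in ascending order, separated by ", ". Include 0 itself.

Step 1: union(12, 7) -> merged; set of 12 now {7, 12}
Step 2: union(13, 9) -> merged; set of 13 now {9, 13}
Step 3: find(3) -> no change; set of 3 is {3}
Step 4: union(6, 9) -> merged; set of 6 now {6, 9, 13}
Step 5: union(4, 13) -> merged; set of 4 now {4, 6, 9, 13}
Step 6: union(0, 3) -> merged; set of 0 now {0, 3}
Step 7: find(6) -> no change; set of 6 is {4, 6, 9, 13}
Component of 0: {0, 3}

Answer: 0, 3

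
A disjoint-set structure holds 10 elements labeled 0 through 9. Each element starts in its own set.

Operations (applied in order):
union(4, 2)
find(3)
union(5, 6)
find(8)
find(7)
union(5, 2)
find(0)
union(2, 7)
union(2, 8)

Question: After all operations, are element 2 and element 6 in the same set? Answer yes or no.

Answer: yes

Derivation:
Step 1: union(4, 2) -> merged; set of 4 now {2, 4}
Step 2: find(3) -> no change; set of 3 is {3}
Step 3: union(5, 6) -> merged; set of 5 now {5, 6}
Step 4: find(8) -> no change; set of 8 is {8}
Step 5: find(7) -> no change; set of 7 is {7}
Step 6: union(5, 2) -> merged; set of 5 now {2, 4, 5, 6}
Step 7: find(0) -> no change; set of 0 is {0}
Step 8: union(2, 7) -> merged; set of 2 now {2, 4, 5, 6, 7}
Step 9: union(2, 8) -> merged; set of 2 now {2, 4, 5, 6, 7, 8}
Set of 2: {2, 4, 5, 6, 7, 8}; 6 is a member.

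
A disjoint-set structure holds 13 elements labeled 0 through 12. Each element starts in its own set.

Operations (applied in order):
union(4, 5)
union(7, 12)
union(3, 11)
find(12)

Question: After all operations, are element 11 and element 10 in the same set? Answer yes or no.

Step 1: union(4, 5) -> merged; set of 4 now {4, 5}
Step 2: union(7, 12) -> merged; set of 7 now {7, 12}
Step 3: union(3, 11) -> merged; set of 3 now {3, 11}
Step 4: find(12) -> no change; set of 12 is {7, 12}
Set of 11: {3, 11}; 10 is not a member.

Answer: no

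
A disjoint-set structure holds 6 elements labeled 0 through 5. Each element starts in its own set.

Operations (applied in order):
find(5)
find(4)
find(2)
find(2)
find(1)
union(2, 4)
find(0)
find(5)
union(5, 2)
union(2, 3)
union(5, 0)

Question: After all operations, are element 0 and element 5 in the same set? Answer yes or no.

Step 1: find(5) -> no change; set of 5 is {5}
Step 2: find(4) -> no change; set of 4 is {4}
Step 3: find(2) -> no change; set of 2 is {2}
Step 4: find(2) -> no change; set of 2 is {2}
Step 5: find(1) -> no change; set of 1 is {1}
Step 6: union(2, 4) -> merged; set of 2 now {2, 4}
Step 7: find(0) -> no change; set of 0 is {0}
Step 8: find(5) -> no change; set of 5 is {5}
Step 9: union(5, 2) -> merged; set of 5 now {2, 4, 5}
Step 10: union(2, 3) -> merged; set of 2 now {2, 3, 4, 5}
Step 11: union(5, 0) -> merged; set of 5 now {0, 2, 3, 4, 5}
Set of 0: {0, 2, 3, 4, 5}; 5 is a member.

Answer: yes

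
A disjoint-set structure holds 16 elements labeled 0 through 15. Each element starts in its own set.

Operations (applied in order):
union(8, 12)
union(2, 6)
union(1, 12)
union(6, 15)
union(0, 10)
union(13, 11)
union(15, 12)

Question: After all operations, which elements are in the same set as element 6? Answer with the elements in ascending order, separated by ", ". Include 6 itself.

Step 1: union(8, 12) -> merged; set of 8 now {8, 12}
Step 2: union(2, 6) -> merged; set of 2 now {2, 6}
Step 3: union(1, 12) -> merged; set of 1 now {1, 8, 12}
Step 4: union(6, 15) -> merged; set of 6 now {2, 6, 15}
Step 5: union(0, 10) -> merged; set of 0 now {0, 10}
Step 6: union(13, 11) -> merged; set of 13 now {11, 13}
Step 7: union(15, 12) -> merged; set of 15 now {1, 2, 6, 8, 12, 15}
Component of 6: {1, 2, 6, 8, 12, 15}

Answer: 1, 2, 6, 8, 12, 15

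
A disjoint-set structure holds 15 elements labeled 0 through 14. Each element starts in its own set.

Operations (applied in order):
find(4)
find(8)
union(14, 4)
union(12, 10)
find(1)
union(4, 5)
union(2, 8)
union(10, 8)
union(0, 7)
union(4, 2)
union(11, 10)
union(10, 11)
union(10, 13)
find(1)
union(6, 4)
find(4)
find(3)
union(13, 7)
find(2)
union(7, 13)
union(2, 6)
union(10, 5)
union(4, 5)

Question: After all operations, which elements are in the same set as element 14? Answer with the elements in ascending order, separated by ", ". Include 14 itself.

Step 1: find(4) -> no change; set of 4 is {4}
Step 2: find(8) -> no change; set of 8 is {8}
Step 3: union(14, 4) -> merged; set of 14 now {4, 14}
Step 4: union(12, 10) -> merged; set of 12 now {10, 12}
Step 5: find(1) -> no change; set of 1 is {1}
Step 6: union(4, 5) -> merged; set of 4 now {4, 5, 14}
Step 7: union(2, 8) -> merged; set of 2 now {2, 8}
Step 8: union(10, 8) -> merged; set of 10 now {2, 8, 10, 12}
Step 9: union(0, 7) -> merged; set of 0 now {0, 7}
Step 10: union(4, 2) -> merged; set of 4 now {2, 4, 5, 8, 10, 12, 14}
Step 11: union(11, 10) -> merged; set of 11 now {2, 4, 5, 8, 10, 11, 12, 14}
Step 12: union(10, 11) -> already same set; set of 10 now {2, 4, 5, 8, 10, 11, 12, 14}
Step 13: union(10, 13) -> merged; set of 10 now {2, 4, 5, 8, 10, 11, 12, 13, 14}
Step 14: find(1) -> no change; set of 1 is {1}
Step 15: union(6, 4) -> merged; set of 6 now {2, 4, 5, 6, 8, 10, 11, 12, 13, 14}
Step 16: find(4) -> no change; set of 4 is {2, 4, 5, 6, 8, 10, 11, 12, 13, 14}
Step 17: find(3) -> no change; set of 3 is {3}
Step 18: union(13, 7) -> merged; set of 13 now {0, 2, 4, 5, 6, 7, 8, 10, 11, 12, 13, 14}
Step 19: find(2) -> no change; set of 2 is {0, 2, 4, 5, 6, 7, 8, 10, 11, 12, 13, 14}
Step 20: union(7, 13) -> already same set; set of 7 now {0, 2, 4, 5, 6, 7, 8, 10, 11, 12, 13, 14}
Step 21: union(2, 6) -> already same set; set of 2 now {0, 2, 4, 5, 6, 7, 8, 10, 11, 12, 13, 14}
Step 22: union(10, 5) -> already same set; set of 10 now {0, 2, 4, 5, 6, 7, 8, 10, 11, 12, 13, 14}
Step 23: union(4, 5) -> already same set; set of 4 now {0, 2, 4, 5, 6, 7, 8, 10, 11, 12, 13, 14}
Component of 14: {0, 2, 4, 5, 6, 7, 8, 10, 11, 12, 13, 14}

Answer: 0, 2, 4, 5, 6, 7, 8, 10, 11, 12, 13, 14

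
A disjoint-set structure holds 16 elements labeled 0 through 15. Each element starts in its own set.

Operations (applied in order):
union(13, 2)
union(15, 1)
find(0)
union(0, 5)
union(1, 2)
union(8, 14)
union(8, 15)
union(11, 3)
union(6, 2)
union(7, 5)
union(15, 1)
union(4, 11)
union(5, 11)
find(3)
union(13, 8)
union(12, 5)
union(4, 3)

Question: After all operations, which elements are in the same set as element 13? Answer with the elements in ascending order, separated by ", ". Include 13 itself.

Answer: 1, 2, 6, 8, 13, 14, 15

Derivation:
Step 1: union(13, 2) -> merged; set of 13 now {2, 13}
Step 2: union(15, 1) -> merged; set of 15 now {1, 15}
Step 3: find(0) -> no change; set of 0 is {0}
Step 4: union(0, 5) -> merged; set of 0 now {0, 5}
Step 5: union(1, 2) -> merged; set of 1 now {1, 2, 13, 15}
Step 6: union(8, 14) -> merged; set of 8 now {8, 14}
Step 7: union(8, 15) -> merged; set of 8 now {1, 2, 8, 13, 14, 15}
Step 8: union(11, 3) -> merged; set of 11 now {3, 11}
Step 9: union(6, 2) -> merged; set of 6 now {1, 2, 6, 8, 13, 14, 15}
Step 10: union(7, 5) -> merged; set of 7 now {0, 5, 7}
Step 11: union(15, 1) -> already same set; set of 15 now {1, 2, 6, 8, 13, 14, 15}
Step 12: union(4, 11) -> merged; set of 4 now {3, 4, 11}
Step 13: union(5, 11) -> merged; set of 5 now {0, 3, 4, 5, 7, 11}
Step 14: find(3) -> no change; set of 3 is {0, 3, 4, 5, 7, 11}
Step 15: union(13, 8) -> already same set; set of 13 now {1, 2, 6, 8, 13, 14, 15}
Step 16: union(12, 5) -> merged; set of 12 now {0, 3, 4, 5, 7, 11, 12}
Step 17: union(4, 3) -> already same set; set of 4 now {0, 3, 4, 5, 7, 11, 12}
Component of 13: {1, 2, 6, 8, 13, 14, 15}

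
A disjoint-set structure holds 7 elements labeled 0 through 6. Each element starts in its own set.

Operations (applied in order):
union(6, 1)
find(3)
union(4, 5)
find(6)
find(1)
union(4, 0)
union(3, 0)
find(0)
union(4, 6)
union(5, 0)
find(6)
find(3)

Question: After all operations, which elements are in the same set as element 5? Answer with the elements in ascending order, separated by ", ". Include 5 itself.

Step 1: union(6, 1) -> merged; set of 6 now {1, 6}
Step 2: find(3) -> no change; set of 3 is {3}
Step 3: union(4, 5) -> merged; set of 4 now {4, 5}
Step 4: find(6) -> no change; set of 6 is {1, 6}
Step 5: find(1) -> no change; set of 1 is {1, 6}
Step 6: union(4, 0) -> merged; set of 4 now {0, 4, 5}
Step 7: union(3, 0) -> merged; set of 3 now {0, 3, 4, 5}
Step 8: find(0) -> no change; set of 0 is {0, 3, 4, 5}
Step 9: union(4, 6) -> merged; set of 4 now {0, 1, 3, 4, 5, 6}
Step 10: union(5, 0) -> already same set; set of 5 now {0, 1, 3, 4, 5, 6}
Step 11: find(6) -> no change; set of 6 is {0, 1, 3, 4, 5, 6}
Step 12: find(3) -> no change; set of 3 is {0, 1, 3, 4, 5, 6}
Component of 5: {0, 1, 3, 4, 5, 6}

Answer: 0, 1, 3, 4, 5, 6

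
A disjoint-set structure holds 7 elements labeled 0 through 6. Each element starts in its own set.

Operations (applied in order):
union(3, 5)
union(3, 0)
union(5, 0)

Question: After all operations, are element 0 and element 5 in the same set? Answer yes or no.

Answer: yes

Derivation:
Step 1: union(3, 5) -> merged; set of 3 now {3, 5}
Step 2: union(3, 0) -> merged; set of 3 now {0, 3, 5}
Step 3: union(5, 0) -> already same set; set of 5 now {0, 3, 5}
Set of 0: {0, 3, 5}; 5 is a member.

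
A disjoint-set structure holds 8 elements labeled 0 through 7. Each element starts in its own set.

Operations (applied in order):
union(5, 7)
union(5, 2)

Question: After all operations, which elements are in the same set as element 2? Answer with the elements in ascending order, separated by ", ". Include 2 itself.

Answer: 2, 5, 7

Derivation:
Step 1: union(5, 7) -> merged; set of 5 now {5, 7}
Step 2: union(5, 2) -> merged; set of 5 now {2, 5, 7}
Component of 2: {2, 5, 7}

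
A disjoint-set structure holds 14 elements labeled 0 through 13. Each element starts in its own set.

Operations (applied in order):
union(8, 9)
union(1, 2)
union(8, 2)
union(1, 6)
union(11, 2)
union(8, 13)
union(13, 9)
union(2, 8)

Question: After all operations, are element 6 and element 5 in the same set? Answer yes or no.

Answer: no

Derivation:
Step 1: union(8, 9) -> merged; set of 8 now {8, 9}
Step 2: union(1, 2) -> merged; set of 1 now {1, 2}
Step 3: union(8, 2) -> merged; set of 8 now {1, 2, 8, 9}
Step 4: union(1, 6) -> merged; set of 1 now {1, 2, 6, 8, 9}
Step 5: union(11, 2) -> merged; set of 11 now {1, 2, 6, 8, 9, 11}
Step 6: union(8, 13) -> merged; set of 8 now {1, 2, 6, 8, 9, 11, 13}
Step 7: union(13, 9) -> already same set; set of 13 now {1, 2, 6, 8, 9, 11, 13}
Step 8: union(2, 8) -> already same set; set of 2 now {1, 2, 6, 8, 9, 11, 13}
Set of 6: {1, 2, 6, 8, 9, 11, 13}; 5 is not a member.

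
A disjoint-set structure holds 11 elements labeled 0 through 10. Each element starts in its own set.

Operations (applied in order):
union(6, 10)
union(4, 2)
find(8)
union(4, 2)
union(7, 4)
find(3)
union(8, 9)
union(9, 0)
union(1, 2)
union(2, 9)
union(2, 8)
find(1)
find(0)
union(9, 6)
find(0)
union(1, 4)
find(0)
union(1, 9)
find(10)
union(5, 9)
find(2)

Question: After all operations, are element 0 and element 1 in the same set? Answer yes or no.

Step 1: union(6, 10) -> merged; set of 6 now {6, 10}
Step 2: union(4, 2) -> merged; set of 4 now {2, 4}
Step 3: find(8) -> no change; set of 8 is {8}
Step 4: union(4, 2) -> already same set; set of 4 now {2, 4}
Step 5: union(7, 4) -> merged; set of 7 now {2, 4, 7}
Step 6: find(3) -> no change; set of 3 is {3}
Step 7: union(8, 9) -> merged; set of 8 now {8, 9}
Step 8: union(9, 0) -> merged; set of 9 now {0, 8, 9}
Step 9: union(1, 2) -> merged; set of 1 now {1, 2, 4, 7}
Step 10: union(2, 9) -> merged; set of 2 now {0, 1, 2, 4, 7, 8, 9}
Step 11: union(2, 8) -> already same set; set of 2 now {0, 1, 2, 4, 7, 8, 9}
Step 12: find(1) -> no change; set of 1 is {0, 1, 2, 4, 7, 8, 9}
Step 13: find(0) -> no change; set of 0 is {0, 1, 2, 4, 7, 8, 9}
Step 14: union(9, 6) -> merged; set of 9 now {0, 1, 2, 4, 6, 7, 8, 9, 10}
Step 15: find(0) -> no change; set of 0 is {0, 1, 2, 4, 6, 7, 8, 9, 10}
Step 16: union(1, 4) -> already same set; set of 1 now {0, 1, 2, 4, 6, 7, 8, 9, 10}
Step 17: find(0) -> no change; set of 0 is {0, 1, 2, 4, 6, 7, 8, 9, 10}
Step 18: union(1, 9) -> already same set; set of 1 now {0, 1, 2, 4, 6, 7, 8, 9, 10}
Step 19: find(10) -> no change; set of 10 is {0, 1, 2, 4, 6, 7, 8, 9, 10}
Step 20: union(5, 9) -> merged; set of 5 now {0, 1, 2, 4, 5, 6, 7, 8, 9, 10}
Step 21: find(2) -> no change; set of 2 is {0, 1, 2, 4, 5, 6, 7, 8, 9, 10}
Set of 0: {0, 1, 2, 4, 5, 6, 7, 8, 9, 10}; 1 is a member.

Answer: yes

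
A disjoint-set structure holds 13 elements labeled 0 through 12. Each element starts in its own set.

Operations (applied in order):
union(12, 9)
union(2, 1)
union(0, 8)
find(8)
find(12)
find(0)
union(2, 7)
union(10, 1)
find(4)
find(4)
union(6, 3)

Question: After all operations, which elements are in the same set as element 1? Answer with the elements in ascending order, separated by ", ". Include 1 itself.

Answer: 1, 2, 7, 10

Derivation:
Step 1: union(12, 9) -> merged; set of 12 now {9, 12}
Step 2: union(2, 1) -> merged; set of 2 now {1, 2}
Step 3: union(0, 8) -> merged; set of 0 now {0, 8}
Step 4: find(8) -> no change; set of 8 is {0, 8}
Step 5: find(12) -> no change; set of 12 is {9, 12}
Step 6: find(0) -> no change; set of 0 is {0, 8}
Step 7: union(2, 7) -> merged; set of 2 now {1, 2, 7}
Step 8: union(10, 1) -> merged; set of 10 now {1, 2, 7, 10}
Step 9: find(4) -> no change; set of 4 is {4}
Step 10: find(4) -> no change; set of 4 is {4}
Step 11: union(6, 3) -> merged; set of 6 now {3, 6}
Component of 1: {1, 2, 7, 10}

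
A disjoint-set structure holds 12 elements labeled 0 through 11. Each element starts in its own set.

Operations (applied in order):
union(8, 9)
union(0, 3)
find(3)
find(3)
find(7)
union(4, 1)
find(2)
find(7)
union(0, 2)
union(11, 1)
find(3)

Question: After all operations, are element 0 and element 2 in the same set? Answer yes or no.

Step 1: union(8, 9) -> merged; set of 8 now {8, 9}
Step 2: union(0, 3) -> merged; set of 0 now {0, 3}
Step 3: find(3) -> no change; set of 3 is {0, 3}
Step 4: find(3) -> no change; set of 3 is {0, 3}
Step 5: find(7) -> no change; set of 7 is {7}
Step 6: union(4, 1) -> merged; set of 4 now {1, 4}
Step 7: find(2) -> no change; set of 2 is {2}
Step 8: find(7) -> no change; set of 7 is {7}
Step 9: union(0, 2) -> merged; set of 0 now {0, 2, 3}
Step 10: union(11, 1) -> merged; set of 11 now {1, 4, 11}
Step 11: find(3) -> no change; set of 3 is {0, 2, 3}
Set of 0: {0, 2, 3}; 2 is a member.

Answer: yes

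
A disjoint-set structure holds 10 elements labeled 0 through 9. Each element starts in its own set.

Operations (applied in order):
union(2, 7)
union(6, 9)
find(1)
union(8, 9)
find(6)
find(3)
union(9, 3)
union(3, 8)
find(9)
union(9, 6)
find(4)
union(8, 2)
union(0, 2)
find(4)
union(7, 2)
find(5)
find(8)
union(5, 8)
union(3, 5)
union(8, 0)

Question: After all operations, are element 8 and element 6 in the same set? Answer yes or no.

Answer: yes

Derivation:
Step 1: union(2, 7) -> merged; set of 2 now {2, 7}
Step 2: union(6, 9) -> merged; set of 6 now {6, 9}
Step 3: find(1) -> no change; set of 1 is {1}
Step 4: union(8, 9) -> merged; set of 8 now {6, 8, 9}
Step 5: find(6) -> no change; set of 6 is {6, 8, 9}
Step 6: find(3) -> no change; set of 3 is {3}
Step 7: union(9, 3) -> merged; set of 9 now {3, 6, 8, 9}
Step 8: union(3, 8) -> already same set; set of 3 now {3, 6, 8, 9}
Step 9: find(9) -> no change; set of 9 is {3, 6, 8, 9}
Step 10: union(9, 6) -> already same set; set of 9 now {3, 6, 8, 9}
Step 11: find(4) -> no change; set of 4 is {4}
Step 12: union(8, 2) -> merged; set of 8 now {2, 3, 6, 7, 8, 9}
Step 13: union(0, 2) -> merged; set of 0 now {0, 2, 3, 6, 7, 8, 9}
Step 14: find(4) -> no change; set of 4 is {4}
Step 15: union(7, 2) -> already same set; set of 7 now {0, 2, 3, 6, 7, 8, 9}
Step 16: find(5) -> no change; set of 5 is {5}
Step 17: find(8) -> no change; set of 8 is {0, 2, 3, 6, 7, 8, 9}
Step 18: union(5, 8) -> merged; set of 5 now {0, 2, 3, 5, 6, 7, 8, 9}
Step 19: union(3, 5) -> already same set; set of 3 now {0, 2, 3, 5, 6, 7, 8, 9}
Step 20: union(8, 0) -> already same set; set of 8 now {0, 2, 3, 5, 6, 7, 8, 9}
Set of 8: {0, 2, 3, 5, 6, 7, 8, 9}; 6 is a member.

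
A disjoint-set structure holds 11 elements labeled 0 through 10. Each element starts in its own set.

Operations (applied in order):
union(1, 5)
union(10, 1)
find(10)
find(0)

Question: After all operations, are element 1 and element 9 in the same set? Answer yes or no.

Answer: no

Derivation:
Step 1: union(1, 5) -> merged; set of 1 now {1, 5}
Step 2: union(10, 1) -> merged; set of 10 now {1, 5, 10}
Step 3: find(10) -> no change; set of 10 is {1, 5, 10}
Step 4: find(0) -> no change; set of 0 is {0}
Set of 1: {1, 5, 10}; 9 is not a member.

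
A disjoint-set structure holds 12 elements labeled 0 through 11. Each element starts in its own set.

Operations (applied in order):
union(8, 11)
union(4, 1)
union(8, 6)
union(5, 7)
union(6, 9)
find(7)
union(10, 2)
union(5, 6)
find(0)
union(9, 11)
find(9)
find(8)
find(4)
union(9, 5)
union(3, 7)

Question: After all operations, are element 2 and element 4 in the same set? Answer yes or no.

Answer: no

Derivation:
Step 1: union(8, 11) -> merged; set of 8 now {8, 11}
Step 2: union(4, 1) -> merged; set of 4 now {1, 4}
Step 3: union(8, 6) -> merged; set of 8 now {6, 8, 11}
Step 4: union(5, 7) -> merged; set of 5 now {5, 7}
Step 5: union(6, 9) -> merged; set of 6 now {6, 8, 9, 11}
Step 6: find(7) -> no change; set of 7 is {5, 7}
Step 7: union(10, 2) -> merged; set of 10 now {2, 10}
Step 8: union(5, 6) -> merged; set of 5 now {5, 6, 7, 8, 9, 11}
Step 9: find(0) -> no change; set of 0 is {0}
Step 10: union(9, 11) -> already same set; set of 9 now {5, 6, 7, 8, 9, 11}
Step 11: find(9) -> no change; set of 9 is {5, 6, 7, 8, 9, 11}
Step 12: find(8) -> no change; set of 8 is {5, 6, 7, 8, 9, 11}
Step 13: find(4) -> no change; set of 4 is {1, 4}
Step 14: union(9, 5) -> already same set; set of 9 now {5, 6, 7, 8, 9, 11}
Step 15: union(3, 7) -> merged; set of 3 now {3, 5, 6, 7, 8, 9, 11}
Set of 2: {2, 10}; 4 is not a member.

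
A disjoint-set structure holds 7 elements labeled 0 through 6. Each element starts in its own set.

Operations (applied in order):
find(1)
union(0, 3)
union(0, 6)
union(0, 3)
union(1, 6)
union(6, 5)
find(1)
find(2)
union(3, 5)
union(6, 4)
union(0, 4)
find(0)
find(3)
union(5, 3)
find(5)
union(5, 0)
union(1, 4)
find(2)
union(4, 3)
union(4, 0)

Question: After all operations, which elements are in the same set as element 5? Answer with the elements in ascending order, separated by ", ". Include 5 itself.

Answer: 0, 1, 3, 4, 5, 6

Derivation:
Step 1: find(1) -> no change; set of 1 is {1}
Step 2: union(0, 3) -> merged; set of 0 now {0, 3}
Step 3: union(0, 6) -> merged; set of 0 now {0, 3, 6}
Step 4: union(0, 3) -> already same set; set of 0 now {0, 3, 6}
Step 5: union(1, 6) -> merged; set of 1 now {0, 1, 3, 6}
Step 6: union(6, 5) -> merged; set of 6 now {0, 1, 3, 5, 6}
Step 7: find(1) -> no change; set of 1 is {0, 1, 3, 5, 6}
Step 8: find(2) -> no change; set of 2 is {2}
Step 9: union(3, 5) -> already same set; set of 3 now {0, 1, 3, 5, 6}
Step 10: union(6, 4) -> merged; set of 6 now {0, 1, 3, 4, 5, 6}
Step 11: union(0, 4) -> already same set; set of 0 now {0, 1, 3, 4, 5, 6}
Step 12: find(0) -> no change; set of 0 is {0, 1, 3, 4, 5, 6}
Step 13: find(3) -> no change; set of 3 is {0, 1, 3, 4, 5, 6}
Step 14: union(5, 3) -> already same set; set of 5 now {0, 1, 3, 4, 5, 6}
Step 15: find(5) -> no change; set of 5 is {0, 1, 3, 4, 5, 6}
Step 16: union(5, 0) -> already same set; set of 5 now {0, 1, 3, 4, 5, 6}
Step 17: union(1, 4) -> already same set; set of 1 now {0, 1, 3, 4, 5, 6}
Step 18: find(2) -> no change; set of 2 is {2}
Step 19: union(4, 3) -> already same set; set of 4 now {0, 1, 3, 4, 5, 6}
Step 20: union(4, 0) -> already same set; set of 4 now {0, 1, 3, 4, 5, 6}
Component of 5: {0, 1, 3, 4, 5, 6}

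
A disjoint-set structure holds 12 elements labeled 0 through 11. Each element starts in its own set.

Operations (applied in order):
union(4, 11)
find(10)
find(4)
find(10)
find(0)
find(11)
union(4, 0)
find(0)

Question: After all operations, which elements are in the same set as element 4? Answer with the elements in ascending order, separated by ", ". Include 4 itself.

Answer: 0, 4, 11

Derivation:
Step 1: union(4, 11) -> merged; set of 4 now {4, 11}
Step 2: find(10) -> no change; set of 10 is {10}
Step 3: find(4) -> no change; set of 4 is {4, 11}
Step 4: find(10) -> no change; set of 10 is {10}
Step 5: find(0) -> no change; set of 0 is {0}
Step 6: find(11) -> no change; set of 11 is {4, 11}
Step 7: union(4, 0) -> merged; set of 4 now {0, 4, 11}
Step 8: find(0) -> no change; set of 0 is {0, 4, 11}
Component of 4: {0, 4, 11}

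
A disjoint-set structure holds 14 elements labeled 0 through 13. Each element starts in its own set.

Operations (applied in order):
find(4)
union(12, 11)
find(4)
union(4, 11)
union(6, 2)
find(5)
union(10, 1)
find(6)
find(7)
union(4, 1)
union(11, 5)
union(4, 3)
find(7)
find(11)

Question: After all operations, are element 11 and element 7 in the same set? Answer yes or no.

Answer: no

Derivation:
Step 1: find(4) -> no change; set of 4 is {4}
Step 2: union(12, 11) -> merged; set of 12 now {11, 12}
Step 3: find(4) -> no change; set of 4 is {4}
Step 4: union(4, 11) -> merged; set of 4 now {4, 11, 12}
Step 5: union(6, 2) -> merged; set of 6 now {2, 6}
Step 6: find(5) -> no change; set of 5 is {5}
Step 7: union(10, 1) -> merged; set of 10 now {1, 10}
Step 8: find(6) -> no change; set of 6 is {2, 6}
Step 9: find(7) -> no change; set of 7 is {7}
Step 10: union(4, 1) -> merged; set of 4 now {1, 4, 10, 11, 12}
Step 11: union(11, 5) -> merged; set of 11 now {1, 4, 5, 10, 11, 12}
Step 12: union(4, 3) -> merged; set of 4 now {1, 3, 4, 5, 10, 11, 12}
Step 13: find(7) -> no change; set of 7 is {7}
Step 14: find(11) -> no change; set of 11 is {1, 3, 4, 5, 10, 11, 12}
Set of 11: {1, 3, 4, 5, 10, 11, 12}; 7 is not a member.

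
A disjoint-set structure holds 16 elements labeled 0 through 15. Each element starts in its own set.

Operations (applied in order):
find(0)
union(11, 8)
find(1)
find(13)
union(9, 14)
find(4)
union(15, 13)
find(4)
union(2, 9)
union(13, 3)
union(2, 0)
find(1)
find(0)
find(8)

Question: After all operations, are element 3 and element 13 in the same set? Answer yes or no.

Step 1: find(0) -> no change; set of 0 is {0}
Step 2: union(11, 8) -> merged; set of 11 now {8, 11}
Step 3: find(1) -> no change; set of 1 is {1}
Step 4: find(13) -> no change; set of 13 is {13}
Step 5: union(9, 14) -> merged; set of 9 now {9, 14}
Step 6: find(4) -> no change; set of 4 is {4}
Step 7: union(15, 13) -> merged; set of 15 now {13, 15}
Step 8: find(4) -> no change; set of 4 is {4}
Step 9: union(2, 9) -> merged; set of 2 now {2, 9, 14}
Step 10: union(13, 3) -> merged; set of 13 now {3, 13, 15}
Step 11: union(2, 0) -> merged; set of 2 now {0, 2, 9, 14}
Step 12: find(1) -> no change; set of 1 is {1}
Step 13: find(0) -> no change; set of 0 is {0, 2, 9, 14}
Step 14: find(8) -> no change; set of 8 is {8, 11}
Set of 3: {3, 13, 15}; 13 is a member.

Answer: yes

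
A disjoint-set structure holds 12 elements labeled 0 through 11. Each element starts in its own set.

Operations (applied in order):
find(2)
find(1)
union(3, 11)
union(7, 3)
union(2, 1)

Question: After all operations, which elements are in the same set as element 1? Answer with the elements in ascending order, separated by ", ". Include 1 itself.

Answer: 1, 2

Derivation:
Step 1: find(2) -> no change; set of 2 is {2}
Step 2: find(1) -> no change; set of 1 is {1}
Step 3: union(3, 11) -> merged; set of 3 now {3, 11}
Step 4: union(7, 3) -> merged; set of 7 now {3, 7, 11}
Step 5: union(2, 1) -> merged; set of 2 now {1, 2}
Component of 1: {1, 2}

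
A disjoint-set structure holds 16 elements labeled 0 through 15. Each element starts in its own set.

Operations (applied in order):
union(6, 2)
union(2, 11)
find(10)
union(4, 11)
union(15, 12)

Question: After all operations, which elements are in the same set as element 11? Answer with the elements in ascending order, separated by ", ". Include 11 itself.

Answer: 2, 4, 6, 11

Derivation:
Step 1: union(6, 2) -> merged; set of 6 now {2, 6}
Step 2: union(2, 11) -> merged; set of 2 now {2, 6, 11}
Step 3: find(10) -> no change; set of 10 is {10}
Step 4: union(4, 11) -> merged; set of 4 now {2, 4, 6, 11}
Step 5: union(15, 12) -> merged; set of 15 now {12, 15}
Component of 11: {2, 4, 6, 11}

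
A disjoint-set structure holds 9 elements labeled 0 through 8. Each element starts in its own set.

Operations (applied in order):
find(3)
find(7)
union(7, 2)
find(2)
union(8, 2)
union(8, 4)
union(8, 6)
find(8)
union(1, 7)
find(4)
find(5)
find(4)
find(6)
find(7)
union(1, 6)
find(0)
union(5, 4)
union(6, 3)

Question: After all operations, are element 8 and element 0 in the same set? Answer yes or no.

Step 1: find(3) -> no change; set of 3 is {3}
Step 2: find(7) -> no change; set of 7 is {7}
Step 3: union(7, 2) -> merged; set of 7 now {2, 7}
Step 4: find(2) -> no change; set of 2 is {2, 7}
Step 5: union(8, 2) -> merged; set of 8 now {2, 7, 8}
Step 6: union(8, 4) -> merged; set of 8 now {2, 4, 7, 8}
Step 7: union(8, 6) -> merged; set of 8 now {2, 4, 6, 7, 8}
Step 8: find(8) -> no change; set of 8 is {2, 4, 6, 7, 8}
Step 9: union(1, 7) -> merged; set of 1 now {1, 2, 4, 6, 7, 8}
Step 10: find(4) -> no change; set of 4 is {1, 2, 4, 6, 7, 8}
Step 11: find(5) -> no change; set of 5 is {5}
Step 12: find(4) -> no change; set of 4 is {1, 2, 4, 6, 7, 8}
Step 13: find(6) -> no change; set of 6 is {1, 2, 4, 6, 7, 8}
Step 14: find(7) -> no change; set of 7 is {1, 2, 4, 6, 7, 8}
Step 15: union(1, 6) -> already same set; set of 1 now {1, 2, 4, 6, 7, 8}
Step 16: find(0) -> no change; set of 0 is {0}
Step 17: union(5, 4) -> merged; set of 5 now {1, 2, 4, 5, 6, 7, 8}
Step 18: union(6, 3) -> merged; set of 6 now {1, 2, 3, 4, 5, 6, 7, 8}
Set of 8: {1, 2, 3, 4, 5, 6, 7, 8}; 0 is not a member.

Answer: no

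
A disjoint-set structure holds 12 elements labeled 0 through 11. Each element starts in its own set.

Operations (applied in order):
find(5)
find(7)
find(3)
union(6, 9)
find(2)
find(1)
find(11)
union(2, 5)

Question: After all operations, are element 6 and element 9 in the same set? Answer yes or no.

Step 1: find(5) -> no change; set of 5 is {5}
Step 2: find(7) -> no change; set of 7 is {7}
Step 3: find(3) -> no change; set of 3 is {3}
Step 4: union(6, 9) -> merged; set of 6 now {6, 9}
Step 5: find(2) -> no change; set of 2 is {2}
Step 6: find(1) -> no change; set of 1 is {1}
Step 7: find(11) -> no change; set of 11 is {11}
Step 8: union(2, 5) -> merged; set of 2 now {2, 5}
Set of 6: {6, 9}; 9 is a member.

Answer: yes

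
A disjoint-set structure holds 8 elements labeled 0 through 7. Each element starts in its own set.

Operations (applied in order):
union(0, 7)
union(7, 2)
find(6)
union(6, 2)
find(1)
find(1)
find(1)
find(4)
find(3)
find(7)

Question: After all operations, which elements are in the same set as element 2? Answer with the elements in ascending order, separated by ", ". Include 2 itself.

Step 1: union(0, 7) -> merged; set of 0 now {0, 7}
Step 2: union(7, 2) -> merged; set of 7 now {0, 2, 7}
Step 3: find(6) -> no change; set of 6 is {6}
Step 4: union(6, 2) -> merged; set of 6 now {0, 2, 6, 7}
Step 5: find(1) -> no change; set of 1 is {1}
Step 6: find(1) -> no change; set of 1 is {1}
Step 7: find(1) -> no change; set of 1 is {1}
Step 8: find(4) -> no change; set of 4 is {4}
Step 9: find(3) -> no change; set of 3 is {3}
Step 10: find(7) -> no change; set of 7 is {0, 2, 6, 7}
Component of 2: {0, 2, 6, 7}

Answer: 0, 2, 6, 7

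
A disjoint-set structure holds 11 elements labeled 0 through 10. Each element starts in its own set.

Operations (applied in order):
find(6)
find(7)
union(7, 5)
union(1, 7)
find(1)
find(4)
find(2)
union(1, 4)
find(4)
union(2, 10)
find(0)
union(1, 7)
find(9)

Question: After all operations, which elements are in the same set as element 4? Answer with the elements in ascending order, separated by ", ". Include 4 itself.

Step 1: find(6) -> no change; set of 6 is {6}
Step 2: find(7) -> no change; set of 7 is {7}
Step 3: union(7, 5) -> merged; set of 7 now {5, 7}
Step 4: union(1, 7) -> merged; set of 1 now {1, 5, 7}
Step 5: find(1) -> no change; set of 1 is {1, 5, 7}
Step 6: find(4) -> no change; set of 4 is {4}
Step 7: find(2) -> no change; set of 2 is {2}
Step 8: union(1, 4) -> merged; set of 1 now {1, 4, 5, 7}
Step 9: find(4) -> no change; set of 4 is {1, 4, 5, 7}
Step 10: union(2, 10) -> merged; set of 2 now {2, 10}
Step 11: find(0) -> no change; set of 0 is {0}
Step 12: union(1, 7) -> already same set; set of 1 now {1, 4, 5, 7}
Step 13: find(9) -> no change; set of 9 is {9}
Component of 4: {1, 4, 5, 7}

Answer: 1, 4, 5, 7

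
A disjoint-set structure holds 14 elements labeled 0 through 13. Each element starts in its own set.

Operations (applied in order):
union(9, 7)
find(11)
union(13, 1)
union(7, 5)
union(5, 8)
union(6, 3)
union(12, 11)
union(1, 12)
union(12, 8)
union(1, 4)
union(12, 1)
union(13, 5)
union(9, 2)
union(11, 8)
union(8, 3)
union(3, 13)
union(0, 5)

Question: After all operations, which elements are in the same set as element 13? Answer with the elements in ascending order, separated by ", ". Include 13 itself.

Answer: 0, 1, 2, 3, 4, 5, 6, 7, 8, 9, 11, 12, 13

Derivation:
Step 1: union(9, 7) -> merged; set of 9 now {7, 9}
Step 2: find(11) -> no change; set of 11 is {11}
Step 3: union(13, 1) -> merged; set of 13 now {1, 13}
Step 4: union(7, 5) -> merged; set of 7 now {5, 7, 9}
Step 5: union(5, 8) -> merged; set of 5 now {5, 7, 8, 9}
Step 6: union(6, 3) -> merged; set of 6 now {3, 6}
Step 7: union(12, 11) -> merged; set of 12 now {11, 12}
Step 8: union(1, 12) -> merged; set of 1 now {1, 11, 12, 13}
Step 9: union(12, 8) -> merged; set of 12 now {1, 5, 7, 8, 9, 11, 12, 13}
Step 10: union(1, 4) -> merged; set of 1 now {1, 4, 5, 7, 8, 9, 11, 12, 13}
Step 11: union(12, 1) -> already same set; set of 12 now {1, 4, 5, 7, 8, 9, 11, 12, 13}
Step 12: union(13, 5) -> already same set; set of 13 now {1, 4, 5, 7, 8, 9, 11, 12, 13}
Step 13: union(9, 2) -> merged; set of 9 now {1, 2, 4, 5, 7, 8, 9, 11, 12, 13}
Step 14: union(11, 8) -> already same set; set of 11 now {1, 2, 4, 5, 7, 8, 9, 11, 12, 13}
Step 15: union(8, 3) -> merged; set of 8 now {1, 2, 3, 4, 5, 6, 7, 8, 9, 11, 12, 13}
Step 16: union(3, 13) -> already same set; set of 3 now {1, 2, 3, 4, 5, 6, 7, 8, 9, 11, 12, 13}
Step 17: union(0, 5) -> merged; set of 0 now {0, 1, 2, 3, 4, 5, 6, 7, 8, 9, 11, 12, 13}
Component of 13: {0, 1, 2, 3, 4, 5, 6, 7, 8, 9, 11, 12, 13}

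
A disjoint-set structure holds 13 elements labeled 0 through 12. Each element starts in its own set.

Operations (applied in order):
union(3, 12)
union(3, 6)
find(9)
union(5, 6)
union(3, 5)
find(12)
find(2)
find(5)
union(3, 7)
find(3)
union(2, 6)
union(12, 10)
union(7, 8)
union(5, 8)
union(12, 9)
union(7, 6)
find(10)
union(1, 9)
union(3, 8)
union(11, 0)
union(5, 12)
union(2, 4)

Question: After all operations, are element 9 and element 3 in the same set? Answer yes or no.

Step 1: union(3, 12) -> merged; set of 3 now {3, 12}
Step 2: union(3, 6) -> merged; set of 3 now {3, 6, 12}
Step 3: find(9) -> no change; set of 9 is {9}
Step 4: union(5, 6) -> merged; set of 5 now {3, 5, 6, 12}
Step 5: union(3, 5) -> already same set; set of 3 now {3, 5, 6, 12}
Step 6: find(12) -> no change; set of 12 is {3, 5, 6, 12}
Step 7: find(2) -> no change; set of 2 is {2}
Step 8: find(5) -> no change; set of 5 is {3, 5, 6, 12}
Step 9: union(3, 7) -> merged; set of 3 now {3, 5, 6, 7, 12}
Step 10: find(3) -> no change; set of 3 is {3, 5, 6, 7, 12}
Step 11: union(2, 6) -> merged; set of 2 now {2, 3, 5, 6, 7, 12}
Step 12: union(12, 10) -> merged; set of 12 now {2, 3, 5, 6, 7, 10, 12}
Step 13: union(7, 8) -> merged; set of 7 now {2, 3, 5, 6, 7, 8, 10, 12}
Step 14: union(5, 8) -> already same set; set of 5 now {2, 3, 5, 6, 7, 8, 10, 12}
Step 15: union(12, 9) -> merged; set of 12 now {2, 3, 5, 6, 7, 8, 9, 10, 12}
Step 16: union(7, 6) -> already same set; set of 7 now {2, 3, 5, 6, 7, 8, 9, 10, 12}
Step 17: find(10) -> no change; set of 10 is {2, 3, 5, 6, 7, 8, 9, 10, 12}
Step 18: union(1, 9) -> merged; set of 1 now {1, 2, 3, 5, 6, 7, 8, 9, 10, 12}
Step 19: union(3, 8) -> already same set; set of 3 now {1, 2, 3, 5, 6, 7, 8, 9, 10, 12}
Step 20: union(11, 0) -> merged; set of 11 now {0, 11}
Step 21: union(5, 12) -> already same set; set of 5 now {1, 2, 3, 5, 6, 7, 8, 9, 10, 12}
Step 22: union(2, 4) -> merged; set of 2 now {1, 2, 3, 4, 5, 6, 7, 8, 9, 10, 12}
Set of 9: {1, 2, 3, 4, 5, 6, 7, 8, 9, 10, 12}; 3 is a member.

Answer: yes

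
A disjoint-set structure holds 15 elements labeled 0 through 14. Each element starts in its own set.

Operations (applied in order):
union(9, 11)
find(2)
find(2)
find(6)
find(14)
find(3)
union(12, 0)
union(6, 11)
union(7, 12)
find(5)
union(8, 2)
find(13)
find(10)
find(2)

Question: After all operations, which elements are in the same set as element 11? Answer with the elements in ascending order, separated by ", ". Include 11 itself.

Answer: 6, 9, 11

Derivation:
Step 1: union(9, 11) -> merged; set of 9 now {9, 11}
Step 2: find(2) -> no change; set of 2 is {2}
Step 3: find(2) -> no change; set of 2 is {2}
Step 4: find(6) -> no change; set of 6 is {6}
Step 5: find(14) -> no change; set of 14 is {14}
Step 6: find(3) -> no change; set of 3 is {3}
Step 7: union(12, 0) -> merged; set of 12 now {0, 12}
Step 8: union(6, 11) -> merged; set of 6 now {6, 9, 11}
Step 9: union(7, 12) -> merged; set of 7 now {0, 7, 12}
Step 10: find(5) -> no change; set of 5 is {5}
Step 11: union(8, 2) -> merged; set of 8 now {2, 8}
Step 12: find(13) -> no change; set of 13 is {13}
Step 13: find(10) -> no change; set of 10 is {10}
Step 14: find(2) -> no change; set of 2 is {2, 8}
Component of 11: {6, 9, 11}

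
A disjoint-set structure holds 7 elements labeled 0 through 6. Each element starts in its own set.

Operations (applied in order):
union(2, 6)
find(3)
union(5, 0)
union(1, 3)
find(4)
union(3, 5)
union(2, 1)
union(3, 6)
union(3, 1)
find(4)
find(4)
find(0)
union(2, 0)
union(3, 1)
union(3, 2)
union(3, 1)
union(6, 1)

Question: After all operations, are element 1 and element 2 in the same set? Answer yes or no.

Answer: yes

Derivation:
Step 1: union(2, 6) -> merged; set of 2 now {2, 6}
Step 2: find(3) -> no change; set of 3 is {3}
Step 3: union(5, 0) -> merged; set of 5 now {0, 5}
Step 4: union(1, 3) -> merged; set of 1 now {1, 3}
Step 5: find(4) -> no change; set of 4 is {4}
Step 6: union(3, 5) -> merged; set of 3 now {0, 1, 3, 5}
Step 7: union(2, 1) -> merged; set of 2 now {0, 1, 2, 3, 5, 6}
Step 8: union(3, 6) -> already same set; set of 3 now {0, 1, 2, 3, 5, 6}
Step 9: union(3, 1) -> already same set; set of 3 now {0, 1, 2, 3, 5, 6}
Step 10: find(4) -> no change; set of 4 is {4}
Step 11: find(4) -> no change; set of 4 is {4}
Step 12: find(0) -> no change; set of 0 is {0, 1, 2, 3, 5, 6}
Step 13: union(2, 0) -> already same set; set of 2 now {0, 1, 2, 3, 5, 6}
Step 14: union(3, 1) -> already same set; set of 3 now {0, 1, 2, 3, 5, 6}
Step 15: union(3, 2) -> already same set; set of 3 now {0, 1, 2, 3, 5, 6}
Step 16: union(3, 1) -> already same set; set of 3 now {0, 1, 2, 3, 5, 6}
Step 17: union(6, 1) -> already same set; set of 6 now {0, 1, 2, 3, 5, 6}
Set of 1: {0, 1, 2, 3, 5, 6}; 2 is a member.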